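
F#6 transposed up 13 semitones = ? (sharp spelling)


Working:
F#6: chromatic position 6 in octave 6 → absolute = 6×12 + 6 = 78
Transpose up 13: 78 + 13 = 91
91 = 7×12 + 7 → G in octave 7
Result = G7


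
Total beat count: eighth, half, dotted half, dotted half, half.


Reasoning:
Beat values:
  eighth = 0.5 beats
  half = 2 beats
  dotted half = 3 beats
  dotted half = 3 beats
  half = 2 beats
Sum = 0.5 + 2 + 3 + 3 + 2
= 10.5 beats


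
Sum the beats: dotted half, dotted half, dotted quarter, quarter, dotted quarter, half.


Let's work it out.
Beat values:
  dotted half = 3 beats
  dotted half = 3 beats
  dotted quarter = 1.5 beats
  quarter = 1 beat
  dotted quarter = 1.5 beats
  half = 2 beats
Sum = 3 + 3 + 1.5 + 1 + 1.5 + 2
= 12 beats


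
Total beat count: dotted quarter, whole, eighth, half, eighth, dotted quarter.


Step by step:
Beat values:
  dotted quarter = 1.5 beats
  whole = 4 beats
  eighth = 0.5 beats
  half = 2 beats
  eighth = 0.5 beats
  dotted quarter = 1.5 beats
Sum = 1.5 + 4 + 0.5 + 2 + 0.5 + 1.5
= 10 beats


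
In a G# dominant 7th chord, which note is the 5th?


Let's work it out.
Dominant 7th chord = root + major 3rd + perfect 5th + minor 7th
Seventh chords stack in thirds, so the letter names are G-B-D-F
Root: G#
Major 3rd above G#: B#
Perfect 5th above G#: D#
Minor 7th above G#: F#
The 5th = D#


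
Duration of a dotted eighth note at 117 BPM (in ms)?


One quarter-note beat = 60000 / BPM = 60000 / 117 ms
Dotted eighth note = 3/4 × quarter note
Duration = 3/4 × 60000 / 117 = 45000 / 117
= 384.6 ms


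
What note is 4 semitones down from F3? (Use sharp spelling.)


F3: chromatic position 5 in octave 3 → absolute = 3×12 + 5 = 41
Transpose down 4: 41 - 4 = 37
37 = 3×12 + 1 → C# in octave 3
Result = C#3


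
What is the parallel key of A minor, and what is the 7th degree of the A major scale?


Let's work it out.
Parallel keys share the same tonic but differ in mode
A minor → parallel is A major
A major scale: A B C# D E F# G#
= A major; 7th degree = G#


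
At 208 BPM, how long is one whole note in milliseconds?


Reasoning:
One quarter-note beat = 60000 / BPM = 60000 / 208 ms
Whole note = 4 × quarter note
Duration = 4 × 60000 / 208 = 240000 / 208
= 1153.8 ms


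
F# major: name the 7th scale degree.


Working:
Major scale pattern: W-W-H-W-W-W-H (2-2-1-2-2-2-1 semitones)
Starting from F#:
  F# + 2 semitones → G#
  G# + 2 semitones → A#
  A# + 1 semitone → B
  B + 2 semitones → C#
  C# + 2 semitones → D#
  D# + 2 semitones → E#
  E# + 1 semitone → F#
Scale: F# G# A# B C# D# E#
Degree 7 = E#


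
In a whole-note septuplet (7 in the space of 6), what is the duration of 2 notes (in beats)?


Septuplet: 7 notes occupy the space of 6 whole notes
Space = 6 × 4 = 24 beats
Each septuplet note = 24 / 7 = 24/7 beats
2 notes = 2 × 24/7 = 48/7
= 48/7 beats


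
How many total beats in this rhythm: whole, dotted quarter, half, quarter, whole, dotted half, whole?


Solution.
Beat values:
  whole = 4 beats
  dotted quarter = 1.5 beats
  half = 2 beats
  quarter = 1 beat
  whole = 4 beats
  dotted half = 3 beats
  whole = 4 beats
Sum = 4 + 1.5 + 2 + 1 + 4 + 3 + 4
= 19.5 beats


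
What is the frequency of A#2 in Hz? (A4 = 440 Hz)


Reasoning:
f = 440 × 2^(n/12) where n = semitones from A4
A#2: -23 semitones from A4
f = 440 × 2^(-23/12)
f = 116.54 Hz


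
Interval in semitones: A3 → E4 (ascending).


Reasoning:
Absolute semitone position = octave×12 + chromatic position
A3: 3×12 + 9 = 45
E4: 4×12 + 4 = 52
Difference = 52 - 45 = 7
= 7 semitones


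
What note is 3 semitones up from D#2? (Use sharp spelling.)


D#2: chromatic position 3 in octave 2 → absolute = 2×12 + 3 = 27
Transpose up 3: 27 + 3 = 30
30 = 2×12 + 6 → F# in octave 2
Result = F#2


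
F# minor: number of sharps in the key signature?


Working:
Sharp minor keys follow the circle of fifths: A(0), E(1), B(2), F#(3), C#(4), G#(5), D#(6), A#(7)
F# minor has 3 sharps
Order of sharps: F# C# G# D# A# E# B# → first 3: F#, C#, G#
= 3 sharps


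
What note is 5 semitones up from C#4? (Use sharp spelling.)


Let's work it out.
C#4: chromatic position 1 in octave 4 → absolute = 4×12 + 1 = 49
Transpose up 5: 49 + 5 = 54
54 = 4×12 + 6 → F# in octave 4
Result = F#4


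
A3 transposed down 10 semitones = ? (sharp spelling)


Solution.
A3: chromatic position 9 in octave 3 → absolute = 3×12 + 9 = 45
Transpose down 10: 45 - 10 = 35
35 = 2×12 + 11 → B in octave 2
Result = B2


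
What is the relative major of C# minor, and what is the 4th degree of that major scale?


The relative major shares the key signature and is a minor 3rd above the minor tonic
A minor 3rd above C# is E
→ relative major of C# minor is E major
E major scale: E F# G# A B C# D#
= E major; 4th degree = A


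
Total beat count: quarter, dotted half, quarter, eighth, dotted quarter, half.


Solution.
Beat values:
  quarter = 1 beat
  dotted half = 3 beats
  quarter = 1 beat
  eighth = 0.5 beats
  dotted quarter = 1.5 beats
  half = 2 beats
Sum = 1 + 3 + 1 + 0.5 + 1.5 + 2
= 9 beats


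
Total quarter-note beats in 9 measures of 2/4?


Solution.
Time signature 2/4: the bottom number 4 means the quarter note gets one count
The top number 2 means 2 quarter-note beats per measure
Total = 2 × 9 measures
= 18 quarter-note beats


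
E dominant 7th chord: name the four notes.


Let's work it out.
Dominant 7th chord = root + major 3rd + perfect 5th + minor 7th
Seventh chords stack in thirds, so the letter names are E-G-B-D
Root: E
Major 3rd above E: G#
Perfect 5th above E: B
Minor 7th above E: D
Chord = E G# B D


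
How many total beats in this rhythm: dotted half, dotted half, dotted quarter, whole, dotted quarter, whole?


Step by step:
Beat values:
  dotted half = 3 beats
  dotted half = 3 beats
  dotted quarter = 1.5 beats
  whole = 4 beats
  dotted quarter = 1.5 beats
  whole = 4 beats
Sum = 3 + 3 + 1.5 + 4 + 1.5 + 4
= 17 beats


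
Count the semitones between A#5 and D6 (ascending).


Step by step:
Absolute semitone position = octave×12 + chromatic position
A#5: 5×12 + 10 = 70
D6: 6×12 + 2 = 74
Difference = 74 - 70 = 4
= 4 semitones


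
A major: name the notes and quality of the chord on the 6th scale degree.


A major scale: A B C# D E F# G#
Diatonic triad on degree 6 stacks scale notes 6, 1, 3: F# A C#
F#→A = 3 semitones; F#→C# = 7 semitones → minor triad
= F# A C# (minor)


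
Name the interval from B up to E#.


Working:
Letter names: B → E spans 4 letter names → a 4th
Semitones: B → E# = 6 half-steps
A 4th of 6 semitones is an augmented 4th
= augmented 4th


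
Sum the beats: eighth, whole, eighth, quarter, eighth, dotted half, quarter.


Solution.
Beat values:
  eighth = 0.5 beats
  whole = 4 beats
  eighth = 0.5 beats
  quarter = 1 beat
  eighth = 0.5 beats
  dotted half = 3 beats
  quarter = 1 beat
Sum = 0.5 + 4 + 0.5 + 1 + 0.5 + 3 + 1
= 10.5 beats


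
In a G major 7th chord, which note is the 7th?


Major 7th chord = root + major 3rd + perfect 5th + major 7th
Seventh chords stack in thirds, so the letter names are G-B-D-F
Root: G
Major 3rd above G: B
Perfect 5th above G: D
Major 7th above G: F#
The 7th = F#


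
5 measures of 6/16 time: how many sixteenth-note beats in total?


Solution.
Time signature 6/16: the bottom number 16 means the sixteenth note gets one count
The top number 6 means 6 sixteenth-note beats per measure
Total = 6 × 5 measures
= 30 sixteenth-note beats


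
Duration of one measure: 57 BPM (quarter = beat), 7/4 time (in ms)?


Let's work it out.
Quarter-note beat duration = 60000 / 57 ms
Beats per measure (7/4) = 7
One measure = 7 × 60000 / 57 = 420000 / 57 ms
= 7368.4 ms


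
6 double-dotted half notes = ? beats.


Reasoning:
Base half note = 2 beats
Dot 1 adds half the previous value: +1
Dot 2 adds half the previous value: +1/2
One double-dotted half = 2 + 1 + 1/2 = 7/2
6 of them = 6 × 7/2 = 21
= 21 beats


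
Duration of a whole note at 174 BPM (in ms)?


Solution.
One quarter-note beat = 60000 / BPM = 60000 / 174 ms
Whole note = 4 × quarter note
Duration = 4 × 60000 / 174 = 240000 / 174
= 1379.3 ms


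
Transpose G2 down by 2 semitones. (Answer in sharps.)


G2: chromatic position 7 in octave 2 → absolute = 2×12 + 7 = 31
Transpose down 2: 31 - 2 = 29
29 = 2×12 + 5 → F in octave 2
Result = F2


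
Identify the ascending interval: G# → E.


Solution.
Letter names: G → E spans 6 letter names → a 6th
Semitones: G# → E = 8 half-steps
A 6th of 8 semitones is a minor 6th
= minor 6th


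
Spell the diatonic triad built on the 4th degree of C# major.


Let's work it out.
C# major scale: C# D# E# F# G# A# B#
Diatonic triad on degree 4 stacks scale notes 4, 6, 1: F# A# C#
F#→A# = 4 semitones; F#→C# = 7 semitones → major triad
= F# A# C# (major)


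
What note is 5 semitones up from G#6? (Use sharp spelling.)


G#6: chromatic position 8 in octave 6 → absolute = 6×12 + 8 = 80
Transpose up 5: 80 + 5 = 85
85 = 7×12 + 1 → C# in octave 7
Result = C#7


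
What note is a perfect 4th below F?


Let's work it out.
A 4th spans 4 letter names, so from F we land on C
A perfect 4th = 5 semitones below F
Spell C at that pitch: C
= C


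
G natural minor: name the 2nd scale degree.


Natural minor scale pattern: W-H-W-W-H-W-W (2-1-2-2-1-2-2 semitones)
Starting from G:
  G + 2 semitones → A
  A + 1 semitone → Bb
  Bb + 2 semitones → C
  C + 2 semitones → D
  D + 1 semitone → Eb
  Eb + 2 semitones → F
  F + 2 semitones → G
Scale: G A Bb C D Eb F
Degree 2 = A


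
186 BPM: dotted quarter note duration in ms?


Solution.
One quarter-note beat = 60000 / BPM = 60000 / 186 ms
Dotted quarter note = 3/2 × quarter note
Duration = 3/2 × 60000 / 186 = 90000 / 186
= 483.9 ms


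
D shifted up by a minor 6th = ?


Solution.
minor 6th: 6 letter names, 8 semitones
Letter: D + 5 → B
Pitch: D + 8 semitones, spelled as a B → Bb
= Bb


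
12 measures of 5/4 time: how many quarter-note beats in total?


Step by step:
Time signature 5/4: the bottom number 4 means the quarter note gets one count
The top number 5 means 5 quarter-note beats per measure
Total = 5 × 12 measures
= 60 quarter-note beats


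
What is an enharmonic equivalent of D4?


Reasoning:
Enharmonic notes sound the same pitch but are spelled with different letter names
D and C## name the same pitch class
= C##4


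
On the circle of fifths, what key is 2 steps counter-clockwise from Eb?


Solution.
Each counter-clockwise step moves down a perfect 5th (= up a perfect 4th)
From Eb: Eb → Ab → Db
= Db


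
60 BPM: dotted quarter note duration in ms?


One quarter-note beat = 60000 / BPM = 60000 / 60 ms
Dotted quarter note = 3/2 × quarter note
Duration = 3/2 × 60000 / 60 = 90000 / 60
= 1500.0 ms


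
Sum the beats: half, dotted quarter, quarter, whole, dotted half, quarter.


Working:
Beat values:
  half = 2 beats
  dotted quarter = 1.5 beats
  quarter = 1 beat
  whole = 4 beats
  dotted half = 3 beats
  quarter = 1 beat
Sum = 2 + 1.5 + 1 + 4 + 3 + 1
= 12.5 beats


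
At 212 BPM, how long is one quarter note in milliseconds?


Step by step:
One quarter-note beat = 60000 / BPM = 60000 / 212 ms
Duration = 60000 / 212
= 283.0 ms


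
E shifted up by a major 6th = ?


major 6th: 6 letter names, 9 semitones
Letter: E + 5 → C
Pitch: E + 9 semitones, spelled as a C → C#
= C#


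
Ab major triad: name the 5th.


Major triad = root + major 3rd (4 semitones) + perfect 5th (7 semitones)
A triad on Ab stacks thirds, so the chord tones use letter names A-C-E
Root: Ab
Major 3rd above Ab: C
Perfect 5th above Ab: Eb
The 5th = Eb


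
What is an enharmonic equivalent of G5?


Working:
Enharmonic notes sound the same pitch but are spelled with different letter names
G and F## name the same pitch class
= F##5


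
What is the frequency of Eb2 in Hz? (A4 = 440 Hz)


Step by step:
f = 440 × 2^(n/12) where n = semitones from A4
Eb2: -30 semitones from A4
f = 440 × 2^(-30/12)
f = 77.78 Hz


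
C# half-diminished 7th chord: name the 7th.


Solution.
Half-diminished 7th chord = root + minor 3rd + diminished 5th + minor 7th
Seventh chords stack in thirds, so the letter names are C-E-G-B
Root: C#
Minor 3rd above C#: E
Diminished 5th above C#: G
Minor 7th above C#: B
The 7th = B


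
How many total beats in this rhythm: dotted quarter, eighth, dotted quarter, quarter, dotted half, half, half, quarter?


Working:
Beat values:
  dotted quarter = 1.5 beats
  eighth = 0.5 beats
  dotted quarter = 1.5 beats
  quarter = 1 beat
  dotted half = 3 beats
  half = 2 beats
  half = 2 beats
  quarter = 1 beat
Sum = 1.5 + 0.5 + 1.5 + 1 + 3 + 2 + 2 + 1
= 12.5 beats


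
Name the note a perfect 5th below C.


A 5th spans 5 letter names, so from C we land on F
A perfect 5th = 7 semitones below C
Spell F at that pitch: F
= F


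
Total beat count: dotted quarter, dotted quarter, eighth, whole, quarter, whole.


Working:
Beat values:
  dotted quarter = 1.5 beats
  dotted quarter = 1.5 beats
  eighth = 0.5 beats
  whole = 4 beats
  quarter = 1 beat
  whole = 4 beats
Sum = 1.5 + 1.5 + 0.5 + 4 + 1 + 4
= 12.5 beats


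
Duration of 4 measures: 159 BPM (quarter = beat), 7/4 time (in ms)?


Quarter-note beat duration = 60000 / 159 ms
Beats per measure (7/4) = 7
One measure = 7 × 60000 / 159 = 420000 / 159 ms
4 measures = 4 × 420000 / 159 = 1680000 / 159
= 10566.0 ms


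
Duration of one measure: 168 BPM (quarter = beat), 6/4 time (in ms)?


Quarter-note beat duration = 60000 / 168 ms
Beats per measure (6/4) = 6
One measure = 6 × 60000 / 168 = 360000 / 168 ms
= 2142.9 ms


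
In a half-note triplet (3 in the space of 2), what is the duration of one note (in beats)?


Solution.
Triplet: 3 notes occupy the space of 2 half notes
Space = 2 × 2 = 4 beats
Each triplet note = 4 / 3 = 4/3 beats
= 4/3 beats


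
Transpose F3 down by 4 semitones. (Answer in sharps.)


Solution.
F3: chromatic position 5 in octave 3 → absolute = 3×12 + 5 = 41
Transpose down 4: 41 - 4 = 37
37 = 3×12 + 1 → C# in octave 3
Result = C#3


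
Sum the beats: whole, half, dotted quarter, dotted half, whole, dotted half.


Reasoning:
Beat values:
  whole = 4 beats
  half = 2 beats
  dotted quarter = 1.5 beats
  dotted half = 3 beats
  whole = 4 beats
  dotted half = 3 beats
Sum = 4 + 2 + 1.5 + 3 + 4 + 3
= 17.5 beats


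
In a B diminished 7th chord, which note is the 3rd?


Reasoning:
Diminished 7th chord = root + minor 3rd + diminished 5th + diminished 7th
Seventh chords stack in thirds, so the letter names are B-D-F-A
Root: B
Minor 3rd above B: D
Diminished 5th above B: F
Diminished 7th above B: Ab
The 3rd = D


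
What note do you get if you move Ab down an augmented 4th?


Let's work it out.
augmented 4th: 4 letter names, 6 semitones
Letter: A - 3 → E
Pitch: Ab - 6 semitones, spelled as an E → Ebb
= Ebb


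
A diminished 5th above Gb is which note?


A 5th spans 5 letter names, so from G we land on D
A diminished 5th = 6 semitones above Gb
Spell D at that pitch: Dbb
= Dbb


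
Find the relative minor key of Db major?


Reasoning:
The relative minor shares the major's key signature and starts on its 6th degree
6th degree = a major 6th above the tonic; a major 6th above Db is Bb
→ relative minor of Db major is Bb minor
= Bb minor


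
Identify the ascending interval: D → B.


Reasoning:
Letter names: D → B spans 6 letter names → a 6th
Semitones: D → B = 9 half-steps
A 6th of 9 semitones is a major 6th
= major 6th


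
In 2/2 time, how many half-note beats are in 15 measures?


Solution.
Time signature 2/2: the bottom number 2 means the half note gets one count
The top number 2 means 2 half-note beats per measure
Total = 2 × 15 measures
= 30 half-note beats


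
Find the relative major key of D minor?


Reasoning:
The relative major shares the key signature and is a minor 3rd above the minor tonic
A minor 3rd above D is F
→ relative major of D minor is F major
= F major


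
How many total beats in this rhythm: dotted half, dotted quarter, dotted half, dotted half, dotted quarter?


Beat values:
  dotted half = 3 beats
  dotted quarter = 1.5 beats
  dotted half = 3 beats
  dotted half = 3 beats
  dotted quarter = 1.5 beats
Sum = 3 + 1.5 + 3 + 3 + 1.5
= 12 beats


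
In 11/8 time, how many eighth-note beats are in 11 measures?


Working:
Time signature 11/8: the bottom number 8 means the eighth note gets one count
The top number 11 means 11 eighth-note beats per measure
Total = 11 × 11 measures
= 121 eighth-note beats


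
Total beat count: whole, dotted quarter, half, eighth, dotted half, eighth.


Let's work it out.
Beat values:
  whole = 4 beats
  dotted quarter = 1.5 beats
  half = 2 beats
  eighth = 0.5 beats
  dotted half = 3 beats
  eighth = 0.5 beats
Sum = 4 + 1.5 + 2 + 0.5 + 3 + 0.5
= 11.5 beats


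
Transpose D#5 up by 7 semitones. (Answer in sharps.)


Let's work it out.
D#5: chromatic position 3 in octave 5 → absolute = 5×12 + 3 = 63
Transpose up 7: 63 + 7 = 70
70 = 5×12 + 10 → A# in octave 5
Result = A#5


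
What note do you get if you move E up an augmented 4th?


Let's work it out.
augmented 4th: 4 letter names, 6 semitones
Letter: E + 3 → A
Pitch: E + 6 semitones, spelled as an A → A#
= A#


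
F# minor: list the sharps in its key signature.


Reasoning:
Sharp minor keys follow the circle of fifths: A(0), E(1), B(2), F#(3), C#(4), G#(5), D#(6), A#(7)
F# minor has 3 sharps
Order of sharps: F# C# G# D# A# E# B# → first 3: F#, C#, G#
= F#, C#, G#


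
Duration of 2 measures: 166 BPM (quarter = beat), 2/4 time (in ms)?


Quarter-note beat duration = 60000 / 166 ms
Beats per measure (2/4) = 2
One measure = 2 × 60000 / 166 = 120000 / 166 ms
2 measures = 2 × 120000 / 166 = 240000 / 166
= 1445.8 ms


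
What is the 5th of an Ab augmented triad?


Augmented triad = root + major 3rd (4 semitones) + augmented 5th (8 semitones)
A triad on Ab stacks thirds, so the chord tones use letter names A-C-E
Root: Ab
Major 3rd above Ab: C
Augmented 5th above Ab: E
The 5th = E


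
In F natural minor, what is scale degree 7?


Natural minor scale pattern: W-H-W-W-H-W-W (2-1-2-2-1-2-2 semitones)
Starting from F:
  F + 2 semitones → G
  G + 1 semitone → Ab
  Ab + 2 semitones → Bb
  Bb + 2 semitones → C
  C + 1 semitone → Db
  Db + 2 semitones → Eb
  Eb + 2 semitones → F
Scale: F G Ab Bb C Db Eb
Degree 7 = Eb


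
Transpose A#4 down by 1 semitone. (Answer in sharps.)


A#4: chromatic position 10 in octave 4 → absolute = 4×12 + 10 = 58
Transpose down 1: 58 - 1 = 57
57 = 4×12 + 9 → A in octave 4
Result = A4


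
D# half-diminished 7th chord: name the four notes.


Step by step:
Half-diminished 7th chord = root + minor 3rd + diminished 5th + minor 7th
Seventh chords stack in thirds, so the letter names are D-F-A-C
Root: D#
Minor 3rd above D#: F#
Diminished 5th above D#: A
Minor 7th above D#: C#
Chord = D# F# A C#


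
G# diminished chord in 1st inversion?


Root position: G# B D
1st inversion: move root up an octave
Bass note: B
Notes (bottom to top) = B D G#


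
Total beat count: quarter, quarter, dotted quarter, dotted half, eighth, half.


Solution.
Beat values:
  quarter = 1 beat
  quarter = 1 beat
  dotted quarter = 1.5 beats
  dotted half = 3 beats
  eighth = 0.5 beats
  half = 2 beats
Sum = 1 + 1 + 1.5 + 3 + 0.5 + 2
= 9 beats


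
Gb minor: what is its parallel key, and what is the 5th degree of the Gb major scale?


Solution.
Parallel keys share the same tonic but differ in mode
Gb minor → parallel is Gb major
Gb major scale: Gb Ab Bb Cb Db Eb F
= Gb major; 5th degree = Db


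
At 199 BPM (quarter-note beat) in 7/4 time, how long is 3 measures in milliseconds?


Reasoning:
Quarter-note beat duration = 60000 / 199 ms
Beats per measure (7/4) = 7
One measure = 7 × 60000 / 199 = 420000 / 199 ms
3 measures = 3 × 420000 / 199 = 1260000 / 199
= 6331.7 ms


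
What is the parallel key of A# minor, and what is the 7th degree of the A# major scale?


Step by step:
Parallel keys share the same tonic but differ in mode
A# minor → parallel is A# major
A# major scale: A# B# C## D# E# F## G##
= A# major; 7th degree = G##


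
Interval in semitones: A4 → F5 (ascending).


Working:
Absolute semitone position = octave×12 + chromatic position
A4: 4×12 + 9 = 57
F5: 5×12 + 5 = 65
Difference = 65 - 57 = 8
= 8 semitones


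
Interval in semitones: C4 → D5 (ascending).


Step by step:
Absolute semitone position = octave×12 + chromatic position
C4: 4×12 + 0 = 48
D5: 5×12 + 2 = 62
Difference = 62 - 48 = 14
= 14 semitones


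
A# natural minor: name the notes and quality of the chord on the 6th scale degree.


A# natural minor scale: A# B# C# D# E# F# G#
Diatonic triad on degree 6 stacks scale notes 6, 1, 3: F# A# C#
F#→A# = 4 semitones; F#→C# = 7 semitones → major triad
= F# A# C# (major)


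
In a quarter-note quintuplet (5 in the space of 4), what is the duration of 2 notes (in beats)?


Solution.
Quintuplet: 5 notes occupy the space of 4 quarter notes
Space = 4 × 1 = 4 beats
Each quintuplet note = 4 / 5 = 4/5 beats
2 notes = 2 × 4/5 = 8/5
= 8/5 beats


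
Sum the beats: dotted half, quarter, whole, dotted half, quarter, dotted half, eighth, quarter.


Solution.
Beat values:
  dotted half = 3 beats
  quarter = 1 beat
  whole = 4 beats
  dotted half = 3 beats
  quarter = 1 beat
  dotted half = 3 beats
  eighth = 0.5 beats
  quarter = 1 beat
Sum = 3 + 1 + 4 + 3 + 1 + 3 + 0.5 + 1
= 16.5 beats


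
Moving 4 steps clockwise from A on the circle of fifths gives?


Step by step:
Each clockwise step on the circle of fifths moves up a perfect 5th
From A: A → E → B → F#/Gb → Db
= Db


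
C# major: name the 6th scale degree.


Working:
Major scale pattern: W-W-H-W-W-W-H (2-2-1-2-2-2-1 semitones)
Starting from C#:
  C# + 2 semitones → D#
  D# + 2 semitones → E#
  E# + 1 semitone → F#
  F# + 2 semitones → G#
  G# + 2 semitones → A#
  A# + 2 semitones → B#
  B# + 1 semitone → C#
Scale: C# D# E# F# G# A# B#
Degree 6 = A#


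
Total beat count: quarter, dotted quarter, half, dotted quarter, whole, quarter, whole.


Let's work it out.
Beat values:
  quarter = 1 beat
  dotted quarter = 1.5 beats
  half = 2 beats
  dotted quarter = 1.5 beats
  whole = 4 beats
  quarter = 1 beat
  whole = 4 beats
Sum = 1 + 1.5 + 2 + 1.5 + 4 + 1 + 4
= 15 beats


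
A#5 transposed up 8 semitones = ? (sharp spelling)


Working:
A#5: chromatic position 10 in octave 5 → absolute = 5×12 + 10 = 70
Transpose up 8: 70 + 8 = 78
78 = 6×12 + 6 → F# in octave 6
Result = F#6


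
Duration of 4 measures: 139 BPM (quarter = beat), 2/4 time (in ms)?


Quarter-note beat duration = 60000 / 139 ms
Beats per measure (2/4) = 2
One measure = 2 × 60000 / 139 = 120000 / 139 ms
4 measures = 4 × 120000 / 139 = 480000 / 139
= 3453.2 ms


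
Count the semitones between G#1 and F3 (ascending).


Reasoning:
Absolute semitone position = octave×12 + chromatic position
G#1: 1×12 + 8 = 20
F3: 3×12 + 5 = 41
Difference = 41 - 20 = 21
= 21 semitones


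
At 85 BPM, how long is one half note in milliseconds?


Let's work it out.
One quarter-note beat = 60000 / BPM = 60000 / 85 ms
Half note = 2 × quarter note
Duration = 2 × 60000 / 85 = 120000 / 85
= 1411.8 ms


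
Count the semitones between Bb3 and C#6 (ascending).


Let's work it out.
Absolute semitone position = octave×12 + chromatic position
Bb3: 3×12 + 10 = 46
C#6: 6×12 + 1 = 73
Difference = 73 - 46 = 27
= 27 semitones


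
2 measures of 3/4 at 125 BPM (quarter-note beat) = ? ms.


Quarter-note beat duration = 60000 / 125 ms
Beats per measure (3/4) = 3
One measure = 3 × 60000 / 125 = 180000 / 125 ms
2 measures = 2 × 180000 / 125 = 360000 / 125
= 2880.0 ms


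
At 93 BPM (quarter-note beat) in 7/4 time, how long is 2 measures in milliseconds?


Working:
Quarter-note beat duration = 60000 / 93 ms
Beats per measure (7/4) = 7
One measure = 7 × 60000 / 93 = 420000 / 93 ms
2 measures = 2 × 420000 / 93 = 840000 / 93
= 9032.3 ms


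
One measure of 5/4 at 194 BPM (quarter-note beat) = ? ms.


Let's work it out.
Quarter-note beat duration = 60000 / 194 ms
Beats per measure (5/4) = 5
One measure = 5 × 60000 / 194 = 300000 / 194 ms
= 1546.4 ms


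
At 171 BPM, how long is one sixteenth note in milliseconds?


One quarter-note beat = 60000 / BPM = 60000 / 171 ms
Sixteenth note = 1/4 × quarter note
Duration = 1/4 × 60000 / 171 = 15000 / 171
= 87.7 ms


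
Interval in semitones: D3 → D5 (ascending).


Step by step:
Absolute semitone position = octave×12 + chromatic position
D3: 3×12 + 2 = 38
D5: 5×12 + 2 = 62
Difference = 62 - 38 = 24
= 24 semitones


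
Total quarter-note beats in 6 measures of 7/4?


Let's work it out.
Time signature 7/4: the bottom number 4 means the quarter note gets one count
The top number 7 means 7 quarter-note beats per measure
Total = 7 × 6 measures
= 42 quarter-note beats


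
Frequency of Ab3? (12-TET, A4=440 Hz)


Reasoning:
f = 440 × 2^(n/12) where n = semitones from A4
Ab3: -13 semitones from A4
f = 440 × 2^(-13/12)
f = 207.65 Hz


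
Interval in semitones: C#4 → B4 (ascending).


Let's work it out.
Absolute semitone position = octave×12 + chromatic position
C#4: 4×12 + 1 = 49
B4: 4×12 + 11 = 59
Difference = 59 - 49 = 10
= 10 semitones


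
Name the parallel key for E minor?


Step by step:
Parallel keys share the same tonic but differ in mode
E minor → parallel is E major
= E major


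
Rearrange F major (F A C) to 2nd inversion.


Reasoning:
Root position: F A C
2nd inversion: move root and 3rd up an octave
Bass note: C
Notes (bottom to top) = C F A


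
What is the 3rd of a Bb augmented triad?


Let's work it out.
Augmented triad = root + major 3rd (4 semitones) + augmented 5th (8 semitones)
A triad on Bb stacks thirds, so the chord tones use letter names B-D-F
Root: Bb
Major 3rd above Bb: D
Augmented 5th above Bb: F#
The 3rd = D


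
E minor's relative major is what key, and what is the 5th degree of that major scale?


Let's work it out.
The relative major shares the key signature and is a minor 3rd above the minor tonic
A minor 3rd above E is G
→ relative major of E minor is G major
G major scale: G A B C D E F#
= G major; 5th degree = D


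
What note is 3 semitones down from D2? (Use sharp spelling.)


D2: chromatic position 2 in octave 2 → absolute = 2×12 + 2 = 26
Transpose down 3: 26 - 3 = 23
23 = 1×12 + 11 → B in octave 1
Result = B1


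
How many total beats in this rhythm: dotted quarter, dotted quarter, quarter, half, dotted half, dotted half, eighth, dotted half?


Let's work it out.
Beat values:
  dotted quarter = 1.5 beats
  dotted quarter = 1.5 beats
  quarter = 1 beat
  half = 2 beats
  dotted half = 3 beats
  dotted half = 3 beats
  eighth = 0.5 beats
  dotted half = 3 beats
Sum = 1.5 + 1.5 + 1 + 2 + 3 + 3 + 0.5 + 3
= 15.5 beats


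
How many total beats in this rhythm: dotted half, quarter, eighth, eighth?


Beat values:
  dotted half = 3 beats
  quarter = 1 beat
  eighth = 0.5 beats
  eighth = 0.5 beats
Sum = 3 + 1 + 0.5 + 0.5
= 5 beats


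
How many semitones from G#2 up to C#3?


Absolute semitone position = octave×12 + chromatic position
G#2: 2×12 + 8 = 32
C#3: 3×12 + 1 = 37
Difference = 37 - 32 = 5
= 5 semitones


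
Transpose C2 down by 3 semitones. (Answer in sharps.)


C2: chromatic position 0 in octave 2 → absolute = 2×12 + 0 = 24
Transpose down 3: 24 - 3 = 21
21 = 1×12 + 9 → A in octave 1
Result = A1


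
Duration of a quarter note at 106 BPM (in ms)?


Let's work it out.
One quarter-note beat = 60000 / BPM = 60000 / 106 ms
Duration = 60000 / 106
= 566.0 ms


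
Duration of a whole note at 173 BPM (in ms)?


One quarter-note beat = 60000 / BPM = 60000 / 173 ms
Whole note = 4 × quarter note
Duration = 4 × 60000 / 173 = 240000 / 173
= 1387.3 ms


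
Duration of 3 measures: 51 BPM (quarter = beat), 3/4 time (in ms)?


Reasoning:
Quarter-note beat duration = 60000 / 51 ms
Beats per measure (3/4) = 3
One measure = 3 × 60000 / 51 = 180000 / 51 ms
3 measures = 3 × 180000 / 51 = 540000 / 51
= 10588.2 ms


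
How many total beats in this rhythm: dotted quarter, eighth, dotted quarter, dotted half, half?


Step by step:
Beat values:
  dotted quarter = 1.5 beats
  eighth = 0.5 beats
  dotted quarter = 1.5 beats
  dotted half = 3 beats
  half = 2 beats
Sum = 1.5 + 0.5 + 1.5 + 3 + 2
= 8.5 beats


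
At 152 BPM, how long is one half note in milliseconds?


One quarter-note beat = 60000 / BPM = 60000 / 152 ms
Half note = 2 × quarter note
Duration = 2 × 60000 / 152 = 120000 / 152
= 789.5 ms


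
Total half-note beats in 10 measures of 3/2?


Working:
Time signature 3/2: the bottom number 2 means the half note gets one count
The top number 3 means 3 half-note beats per measure
Total = 3 × 10 measures
= 30 half-note beats


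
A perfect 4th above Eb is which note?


Reasoning:
A 4th spans 4 letter names, so from E we land on A
A perfect 4th = 5 semitones above Eb
Spell A at that pitch: Ab
= Ab


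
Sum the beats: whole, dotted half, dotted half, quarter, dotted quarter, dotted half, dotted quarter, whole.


Reasoning:
Beat values:
  whole = 4 beats
  dotted half = 3 beats
  dotted half = 3 beats
  quarter = 1 beat
  dotted quarter = 1.5 beats
  dotted half = 3 beats
  dotted quarter = 1.5 beats
  whole = 4 beats
Sum = 4 + 3 + 3 + 1 + 1.5 + 3 + 1.5 + 4
= 21 beats


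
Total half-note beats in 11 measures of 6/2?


Working:
Time signature 6/2: the bottom number 2 means the half note gets one count
The top number 6 means 6 half-note beats per measure
Total = 6 × 11 measures
= 66 half-note beats


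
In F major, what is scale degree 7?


Major scale pattern: W-W-H-W-W-W-H (2-2-1-2-2-2-1 semitones)
Starting from F:
  F + 2 semitones → G
  G + 2 semitones → A
  A + 1 semitone → Bb
  Bb + 2 semitones → C
  C + 2 semitones → D
  D + 2 semitones → E
  E + 1 semitone → F
Scale: F G A Bb C D E
Degree 7 = E


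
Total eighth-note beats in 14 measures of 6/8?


Solution.
Time signature 6/8: the bottom number 8 means the eighth note gets one count
The top number 6 means 6 eighth-note beats per measure
Total = 6 × 14 measures
= 84 eighth-note beats


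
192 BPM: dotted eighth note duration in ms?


Let's work it out.
One quarter-note beat = 60000 / BPM = 60000 / 192 ms
Dotted eighth note = 3/4 × quarter note
Duration = 3/4 × 60000 / 192 = 45000 / 192
= 234.4 ms


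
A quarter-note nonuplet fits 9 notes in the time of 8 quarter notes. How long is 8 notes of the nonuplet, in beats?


Step by step:
Nonuplet: 9 notes occupy the space of 8 quarter notes
Space = 8 × 1 = 8 beats
Each nonuplet note = 8 / 9 = 8/9 beats
8 notes = 8 × 8/9 = 64/9
= 64/9 beats


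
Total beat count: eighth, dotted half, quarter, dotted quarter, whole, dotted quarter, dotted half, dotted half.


Solution.
Beat values:
  eighth = 0.5 beats
  dotted half = 3 beats
  quarter = 1 beat
  dotted quarter = 1.5 beats
  whole = 4 beats
  dotted quarter = 1.5 beats
  dotted half = 3 beats
  dotted half = 3 beats
Sum = 0.5 + 3 + 1 + 1.5 + 4 + 1.5 + 3 + 3
= 17.5 beats


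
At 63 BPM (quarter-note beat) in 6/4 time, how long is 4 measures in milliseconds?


Quarter-note beat duration = 60000 / 63 ms
Beats per measure (6/4) = 6
One measure = 6 × 60000 / 63 = 360000 / 63 ms
4 measures = 4 × 360000 / 63 = 1440000 / 63
= 22857.1 ms


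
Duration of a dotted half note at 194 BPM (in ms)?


Reasoning:
One quarter-note beat = 60000 / BPM = 60000 / 194 ms
Dotted half note = 3 × quarter note
Duration = 3 × 60000 / 194 = 180000 / 194
= 927.8 ms


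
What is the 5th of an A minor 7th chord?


Minor 7th chord = root + minor 3rd + perfect 5th + minor 7th
Seventh chords stack in thirds, so the letter names are A-C-E-G
Root: A
Minor 3rd above A: C
Perfect 5th above A: E
Minor 7th above A: G
The 5th = E


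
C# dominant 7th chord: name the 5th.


Step by step:
Dominant 7th chord = root + major 3rd + perfect 5th + minor 7th
Seventh chords stack in thirds, so the letter names are C-E-G-B
Root: C#
Major 3rd above C#: E#
Perfect 5th above C#: G#
Minor 7th above C#: B
The 5th = G#


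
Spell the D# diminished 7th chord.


Step by step:
Diminished 7th chord = root + minor 3rd + diminished 5th + diminished 7th
Seventh chords stack in thirds, so the letter names are D-F-A-C
Root: D#
Minor 3rd above D#: F#
Diminished 5th above D#: A
Diminished 7th above D#: C
Chord = D# F# A C


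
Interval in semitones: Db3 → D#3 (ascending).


Working:
Absolute semitone position = octave×12 + chromatic position
Db3: 3×12 + 1 = 37
D#3: 3×12 + 3 = 39
Difference = 39 - 37 = 2
= 2 semitones


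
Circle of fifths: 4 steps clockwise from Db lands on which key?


Let's work it out.
Each clockwise step on the circle of fifths moves up a perfect 5th
From Db: Db → Ab → Eb → Bb → F
= F


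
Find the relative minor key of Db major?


Solution.
The relative minor shares the major's key signature and starts on its 6th degree
6th degree = a major 6th above the tonic; a major 6th above Db is Bb
→ relative minor of Db major is Bb minor
= Bb minor


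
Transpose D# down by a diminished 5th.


Reasoning:
diminished 5th: 5 letter names, 6 semitones
Letter: D - 4 → G
Pitch: D# - 6 semitones, spelled as a G → G##
= G##


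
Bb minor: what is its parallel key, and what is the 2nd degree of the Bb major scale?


Reasoning:
Parallel keys share the same tonic but differ in mode
Bb minor → parallel is Bb major
Bb major scale: Bb C D Eb F G A
= Bb major; 2nd degree = C


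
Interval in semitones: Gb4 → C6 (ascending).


Solution.
Absolute semitone position = octave×12 + chromatic position
Gb4: 4×12 + 6 = 54
C6: 6×12 + 0 = 72
Difference = 72 - 54 = 18
= 18 semitones


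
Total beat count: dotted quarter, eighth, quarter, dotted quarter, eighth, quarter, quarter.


Let's work it out.
Beat values:
  dotted quarter = 1.5 beats
  eighth = 0.5 beats
  quarter = 1 beat
  dotted quarter = 1.5 beats
  eighth = 0.5 beats
  quarter = 1 beat
  quarter = 1 beat
Sum = 1.5 + 0.5 + 1 + 1.5 + 0.5 + 1 + 1
= 7 beats


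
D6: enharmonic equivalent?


Reasoning:
Enharmonic notes sound the same pitch but are spelled with different letter names
D and Ebb name the same pitch class
= Ebb6


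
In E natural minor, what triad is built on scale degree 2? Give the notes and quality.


Step by step:
E natural minor scale: E F# G A B C D
Diatonic triad on degree 2 stacks scale notes 2, 4, 6: F# A C
F#→A = 3 semitones; F#→C = 6 semitones → diminished triad
= F# A C (diminished)


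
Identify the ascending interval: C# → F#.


Reasoning:
Letter names: C → F spans 4 letter names → a 4th
Semitones: C# → F# = 5 half-steps
A 4th of 5 semitones is a perfect 4th
= perfect 4th


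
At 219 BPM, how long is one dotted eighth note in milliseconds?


One quarter-note beat = 60000 / BPM = 60000 / 219 ms
Dotted eighth note = 3/4 × quarter note
Duration = 3/4 × 60000 / 219 = 45000 / 219
= 205.5 ms


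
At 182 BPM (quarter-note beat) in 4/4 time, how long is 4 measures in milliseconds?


Solution.
Quarter-note beat duration = 60000 / 182 ms
Beats per measure (4/4) = 4
One measure = 4 × 60000 / 182 = 240000 / 182 ms
4 measures = 4 × 240000 / 182 = 960000 / 182
= 5274.7 ms


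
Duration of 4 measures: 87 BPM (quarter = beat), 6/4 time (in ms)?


Step by step:
Quarter-note beat duration = 60000 / 87 ms
Beats per measure (6/4) = 6
One measure = 6 × 60000 / 87 = 360000 / 87 ms
4 measures = 4 × 360000 / 87 = 1440000 / 87
= 16551.7 ms


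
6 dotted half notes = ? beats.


Base half note = 2 beats
Dot 1 adds half the previous value: +1
One dotted half = 2 + 1 = 3
6 of them = 6 × 3 = 18
= 18 beats


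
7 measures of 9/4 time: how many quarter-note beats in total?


Reasoning:
Time signature 9/4: the bottom number 4 means the quarter note gets one count
The top number 9 means 9 quarter-note beats per measure
Total = 9 × 7 measures
= 63 quarter-note beats


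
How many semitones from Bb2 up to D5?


Working:
Absolute semitone position = octave×12 + chromatic position
Bb2: 2×12 + 10 = 34
D5: 5×12 + 2 = 62
Difference = 62 - 34 = 28
= 28 semitones


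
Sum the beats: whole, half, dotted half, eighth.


Working:
Beat values:
  whole = 4 beats
  half = 2 beats
  dotted half = 3 beats
  eighth = 0.5 beats
Sum = 4 + 2 + 3 + 0.5
= 9.5 beats


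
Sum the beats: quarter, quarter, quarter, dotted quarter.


Working:
Beat values:
  quarter = 1 beat
  quarter = 1 beat
  quarter = 1 beat
  dotted quarter = 1.5 beats
Sum = 1 + 1 + 1 + 1.5
= 4.5 beats


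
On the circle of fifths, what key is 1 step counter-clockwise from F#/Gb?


Solution.
Each counter-clockwise step moves down a perfect 5th (= up a perfect 4th)
From F#/Gb: F#/Gb → B
= B


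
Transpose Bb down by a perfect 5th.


perfect 5th: 5 letter names, 7 semitones
Letter: B - 4 → E
Pitch: Bb - 7 semitones, spelled as an E → Eb
= Eb


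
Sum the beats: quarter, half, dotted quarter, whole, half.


Let's work it out.
Beat values:
  quarter = 1 beat
  half = 2 beats
  dotted quarter = 1.5 beats
  whole = 4 beats
  half = 2 beats
Sum = 1 + 2 + 1.5 + 4 + 2
= 10.5 beats


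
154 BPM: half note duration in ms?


Step by step:
One quarter-note beat = 60000 / BPM = 60000 / 154 ms
Half note = 2 × quarter note
Duration = 2 × 60000 / 154 = 120000 / 154
= 779.2 ms


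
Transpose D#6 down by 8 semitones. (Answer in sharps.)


Let's work it out.
D#6: chromatic position 3 in octave 6 → absolute = 6×12 + 3 = 75
Transpose down 8: 75 - 8 = 67
67 = 5×12 + 7 → G in octave 5
Result = G5


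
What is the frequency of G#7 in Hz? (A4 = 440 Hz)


Step by step:
f = 440 × 2^(n/12) where n = semitones from A4
G#7: 35 semitones from A4
f = 440 × 2^(35/12)
f = 3322.44 Hz


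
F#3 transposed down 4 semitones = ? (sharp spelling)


Let's work it out.
F#3: chromatic position 6 in octave 3 → absolute = 3×12 + 6 = 42
Transpose down 4: 42 - 4 = 38
38 = 3×12 + 2 → D in octave 3
Result = D3


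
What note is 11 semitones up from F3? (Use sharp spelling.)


Let's work it out.
F3: chromatic position 5 in octave 3 → absolute = 3×12 + 5 = 41
Transpose up 11: 41 + 11 = 52
52 = 4×12 + 4 → E in octave 4
Result = E4


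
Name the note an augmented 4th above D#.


A 4th spans 4 letter names, so from D we land on G
An augmented 4th = 6 semitones above D#
Spell G at that pitch: G##
= G##


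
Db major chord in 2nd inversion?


Step by step:
Root position: Db F Ab
2nd inversion: move root and 3rd up an octave
Bass note: Ab
Notes (bottom to top) = Ab Db F


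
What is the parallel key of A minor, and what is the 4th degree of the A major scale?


Working:
Parallel keys share the same tonic but differ in mode
A minor → parallel is A major
A major scale: A B C# D E F# G#
= A major; 4th degree = D


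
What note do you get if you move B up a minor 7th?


Reasoning:
minor 7th: 7 letter names, 10 semitones
Letter: B + 6 → A
Pitch: B + 10 semitones, spelled as an A → A
= A


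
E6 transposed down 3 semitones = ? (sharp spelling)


E6: chromatic position 4 in octave 6 → absolute = 6×12 + 4 = 76
Transpose down 3: 76 - 3 = 73
73 = 6×12 + 1 → C# in octave 6
Result = C#6


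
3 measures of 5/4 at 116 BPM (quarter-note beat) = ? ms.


Working:
Quarter-note beat duration = 60000 / 116 ms
Beats per measure (5/4) = 5
One measure = 5 × 60000 / 116 = 300000 / 116 ms
3 measures = 3 × 300000 / 116 = 900000 / 116
= 7758.6 ms
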